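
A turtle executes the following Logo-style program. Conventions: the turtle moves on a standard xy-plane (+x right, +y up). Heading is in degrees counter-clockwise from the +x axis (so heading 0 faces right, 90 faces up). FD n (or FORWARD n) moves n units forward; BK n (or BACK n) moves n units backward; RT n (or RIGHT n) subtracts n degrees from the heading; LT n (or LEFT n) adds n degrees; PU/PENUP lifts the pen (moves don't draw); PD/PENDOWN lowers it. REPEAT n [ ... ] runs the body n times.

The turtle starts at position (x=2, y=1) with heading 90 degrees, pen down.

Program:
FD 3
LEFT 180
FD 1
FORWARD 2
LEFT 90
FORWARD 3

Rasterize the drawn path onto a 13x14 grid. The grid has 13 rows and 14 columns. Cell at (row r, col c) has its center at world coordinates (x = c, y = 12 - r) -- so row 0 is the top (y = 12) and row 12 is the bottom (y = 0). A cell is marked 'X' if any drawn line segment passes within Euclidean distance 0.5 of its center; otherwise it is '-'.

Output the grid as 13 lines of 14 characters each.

Answer: --------------
--------------
--------------
--------------
--------------
--------------
--------------
--------------
--X-----------
--X-----------
--X-----------
--XXXX--------
--------------

Derivation:
Segment 0: (2,1) -> (2,4)
Segment 1: (2,4) -> (2,3)
Segment 2: (2,3) -> (2,1)
Segment 3: (2,1) -> (5,1)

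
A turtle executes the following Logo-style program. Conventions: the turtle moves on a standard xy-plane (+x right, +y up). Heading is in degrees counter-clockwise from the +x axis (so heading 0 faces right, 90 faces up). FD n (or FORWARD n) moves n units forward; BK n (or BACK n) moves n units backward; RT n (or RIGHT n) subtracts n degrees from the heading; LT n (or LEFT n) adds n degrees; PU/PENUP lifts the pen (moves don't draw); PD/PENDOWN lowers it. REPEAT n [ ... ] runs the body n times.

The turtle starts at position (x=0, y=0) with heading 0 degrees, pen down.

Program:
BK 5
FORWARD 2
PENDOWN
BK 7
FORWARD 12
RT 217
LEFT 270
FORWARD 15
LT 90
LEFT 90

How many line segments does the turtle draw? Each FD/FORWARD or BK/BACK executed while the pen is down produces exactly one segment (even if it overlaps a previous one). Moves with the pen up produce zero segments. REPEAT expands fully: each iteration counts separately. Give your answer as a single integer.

Executing turtle program step by step:
Start: pos=(0,0), heading=0, pen down
BK 5: (0,0) -> (-5,0) [heading=0, draw]
FD 2: (-5,0) -> (-3,0) [heading=0, draw]
PD: pen down
BK 7: (-3,0) -> (-10,0) [heading=0, draw]
FD 12: (-10,0) -> (2,0) [heading=0, draw]
RT 217: heading 0 -> 143
LT 270: heading 143 -> 53
FD 15: (2,0) -> (11.027,11.98) [heading=53, draw]
LT 90: heading 53 -> 143
LT 90: heading 143 -> 233
Final: pos=(11.027,11.98), heading=233, 5 segment(s) drawn
Segments drawn: 5

Answer: 5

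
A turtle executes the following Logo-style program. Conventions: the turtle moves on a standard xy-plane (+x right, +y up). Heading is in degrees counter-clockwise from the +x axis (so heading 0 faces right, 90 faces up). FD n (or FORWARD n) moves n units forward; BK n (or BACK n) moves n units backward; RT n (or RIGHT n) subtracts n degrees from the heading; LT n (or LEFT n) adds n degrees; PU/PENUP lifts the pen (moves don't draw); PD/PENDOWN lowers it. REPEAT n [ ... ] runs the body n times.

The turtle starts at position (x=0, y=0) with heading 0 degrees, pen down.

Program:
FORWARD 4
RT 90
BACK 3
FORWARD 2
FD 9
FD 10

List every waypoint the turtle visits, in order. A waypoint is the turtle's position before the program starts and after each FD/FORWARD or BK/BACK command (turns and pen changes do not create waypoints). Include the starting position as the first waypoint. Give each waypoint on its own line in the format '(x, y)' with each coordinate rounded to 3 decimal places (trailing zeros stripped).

Executing turtle program step by step:
Start: pos=(0,0), heading=0, pen down
FD 4: (0,0) -> (4,0) [heading=0, draw]
RT 90: heading 0 -> 270
BK 3: (4,0) -> (4,3) [heading=270, draw]
FD 2: (4,3) -> (4,1) [heading=270, draw]
FD 9: (4,1) -> (4,-8) [heading=270, draw]
FD 10: (4,-8) -> (4,-18) [heading=270, draw]
Final: pos=(4,-18), heading=270, 5 segment(s) drawn
Waypoints (6 total):
(0, 0)
(4, 0)
(4, 3)
(4, 1)
(4, -8)
(4, -18)

Answer: (0, 0)
(4, 0)
(4, 3)
(4, 1)
(4, -8)
(4, -18)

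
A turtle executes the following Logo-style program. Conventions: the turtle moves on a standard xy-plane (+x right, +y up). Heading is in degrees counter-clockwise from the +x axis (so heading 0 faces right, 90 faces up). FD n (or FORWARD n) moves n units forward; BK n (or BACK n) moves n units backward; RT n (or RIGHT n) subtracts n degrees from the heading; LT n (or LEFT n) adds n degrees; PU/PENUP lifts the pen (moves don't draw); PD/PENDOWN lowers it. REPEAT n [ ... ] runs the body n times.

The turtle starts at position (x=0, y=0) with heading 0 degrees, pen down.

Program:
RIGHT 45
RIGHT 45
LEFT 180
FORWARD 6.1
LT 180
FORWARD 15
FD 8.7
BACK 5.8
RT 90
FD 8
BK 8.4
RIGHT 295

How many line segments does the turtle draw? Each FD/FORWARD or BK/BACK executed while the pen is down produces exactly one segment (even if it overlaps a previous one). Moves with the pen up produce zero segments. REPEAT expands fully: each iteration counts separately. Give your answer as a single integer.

Answer: 6

Derivation:
Executing turtle program step by step:
Start: pos=(0,0), heading=0, pen down
RT 45: heading 0 -> 315
RT 45: heading 315 -> 270
LT 180: heading 270 -> 90
FD 6.1: (0,0) -> (0,6.1) [heading=90, draw]
LT 180: heading 90 -> 270
FD 15: (0,6.1) -> (0,-8.9) [heading=270, draw]
FD 8.7: (0,-8.9) -> (0,-17.6) [heading=270, draw]
BK 5.8: (0,-17.6) -> (0,-11.8) [heading=270, draw]
RT 90: heading 270 -> 180
FD 8: (0,-11.8) -> (-8,-11.8) [heading=180, draw]
BK 8.4: (-8,-11.8) -> (0.4,-11.8) [heading=180, draw]
RT 295: heading 180 -> 245
Final: pos=(0.4,-11.8), heading=245, 6 segment(s) drawn
Segments drawn: 6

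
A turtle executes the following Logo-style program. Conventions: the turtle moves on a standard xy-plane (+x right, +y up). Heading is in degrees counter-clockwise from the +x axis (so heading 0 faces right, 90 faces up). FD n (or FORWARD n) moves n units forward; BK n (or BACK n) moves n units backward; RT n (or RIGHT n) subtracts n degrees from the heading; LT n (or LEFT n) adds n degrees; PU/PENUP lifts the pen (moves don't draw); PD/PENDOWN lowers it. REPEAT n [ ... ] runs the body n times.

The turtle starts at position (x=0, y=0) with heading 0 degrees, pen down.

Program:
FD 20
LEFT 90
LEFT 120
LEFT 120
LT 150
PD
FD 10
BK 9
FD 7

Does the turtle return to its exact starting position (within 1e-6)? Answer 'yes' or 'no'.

Executing turtle program step by step:
Start: pos=(0,0), heading=0, pen down
FD 20: (0,0) -> (20,0) [heading=0, draw]
LT 90: heading 0 -> 90
LT 120: heading 90 -> 210
LT 120: heading 210 -> 330
LT 150: heading 330 -> 120
PD: pen down
FD 10: (20,0) -> (15,8.66) [heading=120, draw]
BK 9: (15,8.66) -> (19.5,0.866) [heading=120, draw]
FD 7: (19.5,0.866) -> (16,6.928) [heading=120, draw]
Final: pos=(16,6.928), heading=120, 4 segment(s) drawn

Start position: (0, 0)
Final position: (16, 6.928)
Distance = 17.436; >= 1e-6 -> NOT closed

Answer: no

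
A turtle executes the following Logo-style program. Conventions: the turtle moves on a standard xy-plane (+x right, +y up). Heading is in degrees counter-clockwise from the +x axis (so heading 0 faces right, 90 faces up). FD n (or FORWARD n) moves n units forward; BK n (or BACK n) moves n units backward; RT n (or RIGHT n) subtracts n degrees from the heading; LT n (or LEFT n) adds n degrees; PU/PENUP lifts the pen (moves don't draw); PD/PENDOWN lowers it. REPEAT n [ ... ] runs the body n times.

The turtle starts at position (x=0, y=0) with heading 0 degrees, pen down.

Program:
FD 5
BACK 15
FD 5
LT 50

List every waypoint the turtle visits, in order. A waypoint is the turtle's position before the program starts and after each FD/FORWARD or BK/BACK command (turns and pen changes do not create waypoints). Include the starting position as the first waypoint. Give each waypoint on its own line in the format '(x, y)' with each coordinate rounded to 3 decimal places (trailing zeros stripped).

Answer: (0, 0)
(5, 0)
(-10, 0)
(-5, 0)

Derivation:
Executing turtle program step by step:
Start: pos=(0,0), heading=0, pen down
FD 5: (0,0) -> (5,0) [heading=0, draw]
BK 15: (5,0) -> (-10,0) [heading=0, draw]
FD 5: (-10,0) -> (-5,0) [heading=0, draw]
LT 50: heading 0 -> 50
Final: pos=(-5,0), heading=50, 3 segment(s) drawn
Waypoints (4 total):
(0, 0)
(5, 0)
(-10, 0)
(-5, 0)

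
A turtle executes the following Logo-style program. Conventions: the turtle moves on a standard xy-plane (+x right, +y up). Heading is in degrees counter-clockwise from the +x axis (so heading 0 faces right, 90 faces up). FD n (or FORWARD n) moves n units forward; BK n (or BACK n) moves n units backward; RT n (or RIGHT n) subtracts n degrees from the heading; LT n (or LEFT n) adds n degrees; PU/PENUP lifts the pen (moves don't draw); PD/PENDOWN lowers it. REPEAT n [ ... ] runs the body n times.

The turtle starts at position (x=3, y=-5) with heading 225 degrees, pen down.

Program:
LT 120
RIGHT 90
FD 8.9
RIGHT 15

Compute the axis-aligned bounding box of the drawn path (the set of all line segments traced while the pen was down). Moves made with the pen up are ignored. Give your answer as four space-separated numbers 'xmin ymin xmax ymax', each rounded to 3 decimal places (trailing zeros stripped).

Answer: 0.697 -13.597 3 -5

Derivation:
Executing turtle program step by step:
Start: pos=(3,-5), heading=225, pen down
LT 120: heading 225 -> 345
RT 90: heading 345 -> 255
FD 8.9: (3,-5) -> (0.697,-13.597) [heading=255, draw]
RT 15: heading 255 -> 240
Final: pos=(0.697,-13.597), heading=240, 1 segment(s) drawn

Segment endpoints: x in {0.697, 3}, y in {-13.597, -5}
xmin=0.697, ymin=-13.597, xmax=3, ymax=-5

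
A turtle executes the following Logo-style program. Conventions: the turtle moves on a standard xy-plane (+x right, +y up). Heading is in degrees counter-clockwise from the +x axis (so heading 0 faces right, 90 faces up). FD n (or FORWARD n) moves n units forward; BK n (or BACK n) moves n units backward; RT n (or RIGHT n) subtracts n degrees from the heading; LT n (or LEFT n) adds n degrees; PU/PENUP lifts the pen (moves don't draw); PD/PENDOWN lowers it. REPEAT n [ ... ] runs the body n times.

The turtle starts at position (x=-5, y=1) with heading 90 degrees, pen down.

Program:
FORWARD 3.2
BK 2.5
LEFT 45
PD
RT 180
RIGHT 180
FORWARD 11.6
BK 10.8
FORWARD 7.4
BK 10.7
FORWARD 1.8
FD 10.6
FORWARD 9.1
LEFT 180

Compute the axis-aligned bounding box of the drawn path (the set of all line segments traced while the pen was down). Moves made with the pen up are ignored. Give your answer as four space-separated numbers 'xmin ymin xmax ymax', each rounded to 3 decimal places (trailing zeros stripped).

Answer: -18.435 -0.068 -3.232 15.135

Derivation:
Executing turtle program step by step:
Start: pos=(-5,1), heading=90, pen down
FD 3.2: (-5,1) -> (-5,4.2) [heading=90, draw]
BK 2.5: (-5,4.2) -> (-5,1.7) [heading=90, draw]
LT 45: heading 90 -> 135
PD: pen down
RT 180: heading 135 -> 315
RT 180: heading 315 -> 135
FD 11.6: (-5,1.7) -> (-13.202,9.902) [heading=135, draw]
BK 10.8: (-13.202,9.902) -> (-5.566,2.266) [heading=135, draw]
FD 7.4: (-5.566,2.266) -> (-10.798,7.498) [heading=135, draw]
BK 10.7: (-10.798,7.498) -> (-3.232,-0.068) [heading=135, draw]
FD 1.8: (-3.232,-0.068) -> (-4.505,1.205) [heading=135, draw]
FD 10.6: (-4.505,1.205) -> (-12,8.7) [heading=135, draw]
FD 9.1: (-12,8.7) -> (-18.435,15.135) [heading=135, draw]
LT 180: heading 135 -> 315
Final: pos=(-18.435,15.135), heading=315, 9 segment(s) drawn

Segment endpoints: x in {-18.435, -13.202, -12, -10.798, -5.566, -5, -4.505, -3.232}, y in {-0.068, 1, 1.205, 1.7, 2.266, 4.2, 7.498, 8.7, 9.902, 15.135}
xmin=-18.435, ymin=-0.068, xmax=-3.232, ymax=15.135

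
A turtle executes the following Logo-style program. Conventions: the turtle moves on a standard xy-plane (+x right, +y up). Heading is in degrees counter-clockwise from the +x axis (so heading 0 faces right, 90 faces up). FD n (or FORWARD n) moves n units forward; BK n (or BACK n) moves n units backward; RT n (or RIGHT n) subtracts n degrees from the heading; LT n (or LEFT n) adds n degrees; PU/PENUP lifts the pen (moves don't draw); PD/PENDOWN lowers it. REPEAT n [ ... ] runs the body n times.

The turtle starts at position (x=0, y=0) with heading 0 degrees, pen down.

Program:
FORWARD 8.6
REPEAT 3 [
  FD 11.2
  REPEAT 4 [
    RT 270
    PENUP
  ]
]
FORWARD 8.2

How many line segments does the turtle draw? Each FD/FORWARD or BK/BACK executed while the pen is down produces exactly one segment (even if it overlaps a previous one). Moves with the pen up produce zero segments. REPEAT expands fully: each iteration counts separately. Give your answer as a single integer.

Answer: 2

Derivation:
Executing turtle program step by step:
Start: pos=(0,0), heading=0, pen down
FD 8.6: (0,0) -> (8.6,0) [heading=0, draw]
REPEAT 3 [
  -- iteration 1/3 --
  FD 11.2: (8.6,0) -> (19.8,0) [heading=0, draw]
  REPEAT 4 [
    -- iteration 1/4 --
    RT 270: heading 0 -> 90
    PU: pen up
    -- iteration 2/4 --
    RT 270: heading 90 -> 180
    PU: pen up
    -- iteration 3/4 --
    RT 270: heading 180 -> 270
    PU: pen up
    -- iteration 4/4 --
    RT 270: heading 270 -> 0
    PU: pen up
  ]
  -- iteration 2/3 --
  FD 11.2: (19.8,0) -> (31,0) [heading=0, move]
  REPEAT 4 [
    -- iteration 1/4 --
    RT 270: heading 0 -> 90
    PU: pen up
    -- iteration 2/4 --
    RT 270: heading 90 -> 180
    PU: pen up
    -- iteration 3/4 --
    RT 270: heading 180 -> 270
    PU: pen up
    -- iteration 4/4 --
    RT 270: heading 270 -> 0
    PU: pen up
  ]
  -- iteration 3/3 --
  FD 11.2: (31,0) -> (42.2,0) [heading=0, move]
  REPEAT 4 [
    -- iteration 1/4 --
    RT 270: heading 0 -> 90
    PU: pen up
    -- iteration 2/4 --
    RT 270: heading 90 -> 180
    PU: pen up
    -- iteration 3/4 --
    RT 270: heading 180 -> 270
    PU: pen up
    -- iteration 4/4 --
    RT 270: heading 270 -> 0
    PU: pen up
  ]
]
FD 8.2: (42.2,0) -> (50.4,0) [heading=0, move]
Final: pos=(50.4,0), heading=0, 2 segment(s) drawn
Segments drawn: 2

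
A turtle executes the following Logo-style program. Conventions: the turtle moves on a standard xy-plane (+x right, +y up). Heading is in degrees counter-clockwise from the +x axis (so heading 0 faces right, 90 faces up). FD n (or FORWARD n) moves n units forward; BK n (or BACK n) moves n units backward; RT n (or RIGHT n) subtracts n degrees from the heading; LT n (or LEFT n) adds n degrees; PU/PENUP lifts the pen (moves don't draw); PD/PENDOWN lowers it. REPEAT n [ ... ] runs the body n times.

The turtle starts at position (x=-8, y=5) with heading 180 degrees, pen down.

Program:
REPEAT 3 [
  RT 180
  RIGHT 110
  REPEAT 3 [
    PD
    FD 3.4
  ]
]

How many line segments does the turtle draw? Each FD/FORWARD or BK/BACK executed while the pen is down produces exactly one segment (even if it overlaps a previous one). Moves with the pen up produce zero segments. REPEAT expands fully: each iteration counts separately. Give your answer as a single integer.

Answer: 9

Derivation:
Executing turtle program step by step:
Start: pos=(-8,5), heading=180, pen down
REPEAT 3 [
  -- iteration 1/3 --
  RT 180: heading 180 -> 0
  RT 110: heading 0 -> 250
  REPEAT 3 [
    -- iteration 1/3 --
    PD: pen down
    FD 3.4: (-8,5) -> (-9.163,1.805) [heading=250, draw]
    -- iteration 2/3 --
    PD: pen down
    FD 3.4: (-9.163,1.805) -> (-10.326,-1.39) [heading=250, draw]
    -- iteration 3/3 --
    PD: pen down
    FD 3.4: (-10.326,-1.39) -> (-11.489,-4.585) [heading=250, draw]
  ]
  -- iteration 2/3 --
  RT 180: heading 250 -> 70
  RT 110: heading 70 -> 320
  REPEAT 3 [
    -- iteration 1/3 --
    PD: pen down
    FD 3.4: (-11.489,-4.585) -> (-8.884,-6.77) [heading=320, draw]
    -- iteration 2/3 --
    PD: pen down
    FD 3.4: (-8.884,-6.77) -> (-6.28,-8.956) [heading=320, draw]
    -- iteration 3/3 --
    PD: pen down
    FD 3.4: (-6.28,-8.956) -> (-3.675,-11.141) [heading=320, draw]
  ]
  -- iteration 3/3 --
  RT 180: heading 320 -> 140
  RT 110: heading 140 -> 30
  REPEAT 3 [
    -- iteration 1/3 --
    PD: pen down
    FD 3.4: (-3.675,-11.141) -> (-0.73,-9.441) [heading=30, draw]
    -- iteration 2/3 --
    PD: pen down
    FD 3.4: (-0.73,-9.441) -> (2.214,-7.741) [heading=30, draw]
    -- iteration 3/3 --
    PD: pen down
    FD 3.4: (2.214,-7.741) -> (5.159,-6.041) [heading=30, draw]
  ]
]
Final: pos=(5.159,-6.041), heading=30, 9 segment(s) drawn
Segments drawn: 9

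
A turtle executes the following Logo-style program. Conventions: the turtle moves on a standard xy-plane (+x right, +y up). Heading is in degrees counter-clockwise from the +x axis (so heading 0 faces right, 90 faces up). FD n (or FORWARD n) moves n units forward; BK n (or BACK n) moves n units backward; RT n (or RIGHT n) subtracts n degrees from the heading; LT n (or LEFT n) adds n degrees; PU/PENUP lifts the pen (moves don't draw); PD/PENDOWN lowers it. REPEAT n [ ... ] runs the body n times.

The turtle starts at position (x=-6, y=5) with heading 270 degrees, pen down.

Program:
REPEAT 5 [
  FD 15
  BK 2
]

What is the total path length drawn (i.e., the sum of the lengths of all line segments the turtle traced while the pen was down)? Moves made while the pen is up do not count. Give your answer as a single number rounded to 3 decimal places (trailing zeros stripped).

Answer: 85

Derivation:
Executing turtle program step by step:
Start: pos=(-6,5), heading=270, pen down
REPEAT 5 [
  -- iteration 1/5 --
  FD 15: (-6,5) -> (-6,-10) [heading=270, draw]
  BK 2: (-6,-10) -> (-6,-8) [heading=270, draw]
  -- iteration 2/5 --
  FD 15: (-6,-8) -> (-6,-23) [heading=270, draw]
  BK 2: (-6,-23) -> (-6,-21) [heading=270, draw]
  -- iteration 3/5 --
  FD 15: (-6,-21) -> (-6,-36) [heading=270, draw]
  BK 2: (-6,-36) -> (-6,-34) [heading=270, draw]
  -- iteration 4/5 --
  FD 15: (-6,-34) -> (-6,-49) [heading=270, draw]
  BK 2: (-6,-49) -> (-6,-47) [heading=270, draw]
  -- iteration 5/5 --
  FD 15: (-6,-47) -> (-6,-62) [heading=270, draw]
  BK 2: (-6,-62) -> (-6,-60) [heading=270, draw]
]
Final: pos=(-6,-60), heading=270, 10 segment(s) drawn

Segment lengths:
  seg 1: (-6,5) -> (-6,-10), length = 15
  seg 2: (-6,-10) -> (-6,-8), length = 2
  seg 3: (-6,-8) -> (-6,-23), length = 15
  seg 4: (-6,-23) -> (-6,-21), length = 2
  seg 5: (-6,-21) -> (-6,-36), length = 15
  seg 6: (-6,-36) -> (-6,-34), length = 2
  seg 7: (-6,-34) -> (-6,-49), length = 15
  seg 8: (-6,-49) -> (-6,-47), length = 2
  seg 9: (-6,-47) -> (-6,-62), length = 15
  seg 10: (-6,-62) -> (-6,-60), length = 2
Total = 85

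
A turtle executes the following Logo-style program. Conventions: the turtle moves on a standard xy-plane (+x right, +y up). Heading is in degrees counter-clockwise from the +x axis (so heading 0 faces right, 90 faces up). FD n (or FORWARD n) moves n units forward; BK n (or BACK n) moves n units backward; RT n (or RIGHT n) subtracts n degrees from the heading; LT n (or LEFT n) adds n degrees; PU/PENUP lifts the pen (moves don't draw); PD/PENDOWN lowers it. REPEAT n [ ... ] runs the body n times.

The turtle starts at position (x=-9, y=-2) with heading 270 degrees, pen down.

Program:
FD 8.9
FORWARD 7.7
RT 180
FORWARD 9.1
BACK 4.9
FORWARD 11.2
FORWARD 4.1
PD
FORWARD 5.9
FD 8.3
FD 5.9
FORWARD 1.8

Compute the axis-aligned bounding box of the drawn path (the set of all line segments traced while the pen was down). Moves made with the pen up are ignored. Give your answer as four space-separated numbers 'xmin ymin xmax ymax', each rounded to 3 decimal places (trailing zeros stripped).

Answer: -9 -18.6 -9 22.8

Derivation:
Executing turtle program step by step:
Start: pos=(-9,-2), heading=270, pen down
FD 8.9: (-9,-2) -> (-9,-10.9) [heading=270, draw]
FD 7.7: (-9,-10.9) -> (-9,-18.6) [heading=270, draw]
RT 180: heading 270 -> 90
FD 9.1: (-9,-18.6) -> (-9,-9.5) [heading=90, draw]
BK 4.9: (-9,-9.5) -> (-9,-14.4) [heading=90, draw]
FD 11.2: (-9,-14.4) -> (-9,-3.2) [heading=90, draw]
FD 4.1: (-9,-3.2) -> (-9,0.9) [heading=90, draw]
PD: pen down
FD 5.9: (-9,0.9) -> (-9,6.8) [heading=90, draw]
FD 8.3: (-9,6.8) -> (-9,15.1) [heading=90, draw]
FD 5.9: (-9,15.1) -> (-9,21) [heading=90, draw]
FD 1.8: (-9,21) -> (-9,22.8) [heading=90, draw]
Final: pos=(-9,22.8), heading=90, 10 segment(s) drawn

Segment endpoints: x in {-9, -9, -9}, y in {-18.6, -14.4, -10.9, -9.5, -3.2, -2, 0.9, 6.8, 15.1, 21, 22.8}
xmin=-9, ymin=-18.6, xmax=-9, ymax=22.8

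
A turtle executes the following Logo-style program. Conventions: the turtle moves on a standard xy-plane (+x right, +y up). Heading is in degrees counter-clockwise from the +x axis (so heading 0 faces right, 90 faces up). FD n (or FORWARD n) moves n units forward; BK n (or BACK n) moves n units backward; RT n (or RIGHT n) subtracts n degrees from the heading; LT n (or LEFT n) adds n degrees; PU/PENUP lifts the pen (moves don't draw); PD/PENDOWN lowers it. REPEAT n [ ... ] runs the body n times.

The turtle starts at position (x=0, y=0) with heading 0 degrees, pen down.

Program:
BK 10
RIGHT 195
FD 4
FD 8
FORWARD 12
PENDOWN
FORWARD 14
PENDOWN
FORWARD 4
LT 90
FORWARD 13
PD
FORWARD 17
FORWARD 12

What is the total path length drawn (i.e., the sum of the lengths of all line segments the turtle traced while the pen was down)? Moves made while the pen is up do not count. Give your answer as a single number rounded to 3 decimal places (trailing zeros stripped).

Answer: 94

Derivation:
Executing turtle program step by step:
Start: pos=(0,0), heading=0, pen down
BK 10: (0,0) -> (-10,0) [heading=0, draw]
RT 195: heading 0 -> 165
FD 4: (-10,0) -> (-13.864,1.035) [heading=165, draw]
FD 8: (-13.864,1.035) -> (-21.591,3.106) [heading=165, draw]
FD 12: (-21.591,3.106) -> (-33.182,6.212) [heading=165, draw]
PD: pen down
FD 14: (-33.182,6.212) -> (-46.705,9.835) [heading=165, draw]
PD: pen down
FD 4: (-46.705,9.835) -> (-50.569,10.87) [heading=165, draw]
LT 90: heading 165 -> 255
FD 13: (-50.569,10.87) -> (-53.934,-1.687) [heading=255, draw]
PD: pen down
FD 17: (-53.934,-1.687) -> (-58.333,-18.107) [heading=255, draw]
FD 12: (-58.333,-18.107) -> (-61.439,-29.698) [heading=255, draw]
Final: pos=(-61.439,-29.698), heading=255, 9 segment(s) drawn

Segment lengths:
  seg 1: (0,0) -> (-10,0), length = 10
  seg 2: (-10,0) -> (-13.864,1.035), length = 4
  seg 3: (-13.864,1.035) -> (-21.591,3.106), length = 8
  seg 4: (-21.591,3.106) -> (-33.182,6.212), length = 12
  seg 5: (-33.182,6.212) -> (-46.705,9.835), length = 14
  seg 6: (-46.705,9.835) -> (-50.569,10.87), length = 4
  seg 7: (-50.569,10.87) -> (-53.934,-1.687), length = 13
  seg 8: (-53.934,-1.687) -> (-58.333,-18.107), length = 17
  seg 9: (-58.333,-18.107) -> (-61.439,-29.698), length = 12
Total = 94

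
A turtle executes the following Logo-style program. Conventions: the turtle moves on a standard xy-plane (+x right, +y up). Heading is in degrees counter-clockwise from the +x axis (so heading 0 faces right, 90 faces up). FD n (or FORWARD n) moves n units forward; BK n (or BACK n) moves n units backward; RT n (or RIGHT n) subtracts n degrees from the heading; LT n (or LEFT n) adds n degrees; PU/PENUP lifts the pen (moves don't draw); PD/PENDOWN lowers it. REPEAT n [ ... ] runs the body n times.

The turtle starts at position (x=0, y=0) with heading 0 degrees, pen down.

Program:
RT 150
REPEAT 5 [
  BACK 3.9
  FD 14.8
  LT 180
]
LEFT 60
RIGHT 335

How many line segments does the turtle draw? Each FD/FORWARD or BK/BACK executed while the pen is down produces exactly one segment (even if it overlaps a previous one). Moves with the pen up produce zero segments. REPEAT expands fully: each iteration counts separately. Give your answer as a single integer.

Answer: 10

Derivation:
Executing turtle program step by step:
Start: pos=(0,0), heading=0, pen down
RT 150: heading 0 -> 210
REPEAT 5 [
  -- iteration 1/5 --
  BK 3.9: (0,0) -> (3.377,1.95) [heading=210, draw]
  FD 14.8: (3.377,1.95) -> (-9.44,-5.45) [heading=210, draw]
  LT 180: heading 210 -> 30
  -- iteration 2/5 --
  BK 3.9: (-9.44,-5.45) -> (-12.817,-7.4) [heading=30, draw]
  FD 14.8: (-12.817,-7.4) -> (0,0) [heading=30, draw]
  LT 180: heading 30 -> 210
  -- iteration 3/5 --
  BK 3.9: (0,0) -> (3.377,1.95) [heading=210, draw]
  FD 14.8: (3.377,1.95) -> (-9.44,-5.45) [heading=210, draw]
  LT 180: heading 210 -> 30
  -- iteration 4/5 --
  BK 3.9: (-9.44,-5.45) -> (-12.817,-7.4) [heading=30, draw]
  FD 14.8: (-12.817,-7.4) -> (0,0) [heading=30, draw]
  LT 180: heading 30 -> 210
  -- iteration 5/5 --
  BK 3.9: (0,0) -> (3.377,1.95) [heading=210, draw]
  FD 14.8: (3.377,1.95) -> (-9.44,-5.45) [heading=210, draw]
  LT 180: heading 210 -> 30
]
LT 60: heading 30 -> 90
RT 335: heading 90 -> 115
Final: pos=(-9.44,-5.45), heading=115, 10 segment(s) drawn
Segments drawn: 10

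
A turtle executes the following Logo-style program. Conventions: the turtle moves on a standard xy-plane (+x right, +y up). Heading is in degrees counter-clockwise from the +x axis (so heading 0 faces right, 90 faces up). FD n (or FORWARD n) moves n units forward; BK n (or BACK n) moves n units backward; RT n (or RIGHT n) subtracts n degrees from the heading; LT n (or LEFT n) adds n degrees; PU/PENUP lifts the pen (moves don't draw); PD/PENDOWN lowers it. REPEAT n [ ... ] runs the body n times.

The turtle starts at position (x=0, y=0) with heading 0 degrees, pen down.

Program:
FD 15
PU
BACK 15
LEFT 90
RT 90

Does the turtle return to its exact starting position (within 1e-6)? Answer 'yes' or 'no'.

Answer: yes

Derivation:
Executing turtle program step by step:
Start: pos=(0,0), heading=0, pen down
FD 15: (0,0) -> (15,0) [heading=0, draw]
PU: pen up
BK 15: (15,0) -> (0,0) [heading=0, move]
LT 90: heading 0 -> 90
RT 90: heading 90 -> 0
Final: pos=(0,0), heading=0, 1 segment(s) drawn

Start position: (0, 0)
Final position: (0, 0)
Distance = 0; < 1e-6 -> CLOSED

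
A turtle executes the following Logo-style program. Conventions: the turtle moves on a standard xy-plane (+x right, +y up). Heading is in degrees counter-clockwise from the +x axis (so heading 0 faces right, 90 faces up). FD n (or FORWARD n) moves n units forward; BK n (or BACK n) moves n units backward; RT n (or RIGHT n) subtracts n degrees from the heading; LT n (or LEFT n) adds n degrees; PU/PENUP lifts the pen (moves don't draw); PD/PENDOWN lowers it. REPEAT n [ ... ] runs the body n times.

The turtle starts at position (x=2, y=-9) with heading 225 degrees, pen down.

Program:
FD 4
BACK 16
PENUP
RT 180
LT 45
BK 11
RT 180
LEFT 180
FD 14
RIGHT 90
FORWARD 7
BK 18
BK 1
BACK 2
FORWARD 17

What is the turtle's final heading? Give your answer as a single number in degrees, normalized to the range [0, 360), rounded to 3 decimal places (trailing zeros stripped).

Answer: 0

Derivation:
Executing turtle program step by step:
Start: pos=(2,-9), heading=225, pen down
FD 4: (2,-9) -> (-0.828,-11.828) [heading=225, draw]
BK 16: (-0.828,-11.828) -> (10.485,-0.515) [heading=225, draw]
PU: pen up
RT 180: heading 225 -> 45
LT 45: heading 45 -> 90
BK 11: (10.485,-0.515) -> (10.485,-11.515) [heading=90, move]
RT 180: heading 90 -> 270
LT 180: heading 270 -> 90
FD 14: (10.485,-11.515) -> (10.485,2.485) [heading=90, move]
RT 90: heading 90 -> 0
FD 7: (10.485,2.485) -> (17.485,2.485) [heading=0, move]
BK 18: (17.485,2.485) -> (-0.515,2.485) [heading=0, move]
BK 1: (-0.515,2.485) -> (-1.515,2.485) [heading=0, move]
BK 2: (-1.515,2.485) -> (-3.515,2.485) [heading=0, move]
FD 17: (-3.515,2.485) -> (13.485,2.485) [heading=0, move]
Final: pos=(13.485,2.485), heading=0, 2 segment(s) drawn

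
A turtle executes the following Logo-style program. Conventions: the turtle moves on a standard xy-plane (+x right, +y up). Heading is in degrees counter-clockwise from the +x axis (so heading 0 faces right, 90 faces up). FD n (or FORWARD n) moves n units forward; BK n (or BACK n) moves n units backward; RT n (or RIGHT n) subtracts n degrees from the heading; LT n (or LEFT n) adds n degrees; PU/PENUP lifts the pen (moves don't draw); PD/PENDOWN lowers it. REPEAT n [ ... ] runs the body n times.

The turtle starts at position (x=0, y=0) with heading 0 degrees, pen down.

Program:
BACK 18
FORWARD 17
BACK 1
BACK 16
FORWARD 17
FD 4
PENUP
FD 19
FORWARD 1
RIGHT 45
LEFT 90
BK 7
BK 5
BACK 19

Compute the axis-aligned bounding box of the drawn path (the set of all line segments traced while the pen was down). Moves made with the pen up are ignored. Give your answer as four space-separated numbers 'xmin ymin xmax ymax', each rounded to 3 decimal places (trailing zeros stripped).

Answer: -18 0 3 0

Derivation:
Executing turtle program step by step:
Start: pos=(0,0), heading=0, pen down
BK 18: (0,0) -> (-18,0) [heading=0, draw]
FD 17: (-18,0) -> (-1,0) [heading=0, draw]
BK 1: (-1,0) -> (-2,0) [heading=0, draw]
BK 16: (-2,0) -> (-18,0) [heading=0, draw]
FD 17: (-18,0) -> (-1,0) [heading=0, draw]
FD 4: (-1,0) -> (3,0) [heading=0, draw]
PU: pen up
FD 19: (3,0) -> (22,0) [heading=0, move]
FD 1: (22,0) -> (23,0) [heading=0, move]
RT 45: heading 0 -> 315
LT 90: heading 315 -> 45
BK 7: (23,0) -> (18.05,-4.95) [heading=45, move]
BK 5: (18.05,-4.95) -> (14.515,-8.485) [heading=45, move]
BK 19: (14.515,-8.485) -> (1.08,-21.92) [heading=45, move]
Final: pos=(1.08,-21.92), heading=45, 6 segment(s) drawn

Segment endpoints: x in {-18, -2, -1, 0, 3}, y in {0}
xmin=-18, ymin=0, xmax=3, ymax=0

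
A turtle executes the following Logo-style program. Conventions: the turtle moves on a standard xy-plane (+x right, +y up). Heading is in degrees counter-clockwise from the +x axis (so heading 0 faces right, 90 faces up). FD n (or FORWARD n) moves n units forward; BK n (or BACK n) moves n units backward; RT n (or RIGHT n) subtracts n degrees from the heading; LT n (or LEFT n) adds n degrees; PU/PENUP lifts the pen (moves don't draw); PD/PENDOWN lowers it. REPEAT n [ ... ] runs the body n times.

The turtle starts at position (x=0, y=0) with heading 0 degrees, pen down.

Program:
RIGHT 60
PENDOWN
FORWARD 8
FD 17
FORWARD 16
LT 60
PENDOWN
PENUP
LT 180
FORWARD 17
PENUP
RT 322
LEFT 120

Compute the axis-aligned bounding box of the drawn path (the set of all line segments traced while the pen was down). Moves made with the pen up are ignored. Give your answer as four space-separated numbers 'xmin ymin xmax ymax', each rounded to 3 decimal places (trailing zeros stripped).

Answer: 0 -35.507 20.5 0

Derivation:
Executing turtle program step by step:
Start: pos=(0,0), heading=0, pen down
RT 60: heading 0 -> 300
PD: pen down
FD 8: (0,0) -> (4,-6.928) [heading=300, draw]
FD 17: (4,-6.928) -> (12.5,-21.651) [heading=300, draw]
FD 16: (12.5,-21.651) -> (20.5,-35.507) [heading=300, draw]
LT 60: heading 300 -> 0
PD: pen down
PU: pen up
LT 180: heading 0 -> 180
FD 17: (20.5,-35.507) -> (3.5,-35.507) [heading=180, move]
PU: pen up
RT 322: heading 180 -> 218
LT 120: heading 218 -> 338
Final: pos=(3.5,-35.507), heading=338, 3 segment(s) drawn

Segment endpoints: x in {0, 4, 12.5, 20.5}, y in {-35.507, -21.651, -6.928, 0}
xmin=0, ymin=-35.507, xmax=20.5, ymax=0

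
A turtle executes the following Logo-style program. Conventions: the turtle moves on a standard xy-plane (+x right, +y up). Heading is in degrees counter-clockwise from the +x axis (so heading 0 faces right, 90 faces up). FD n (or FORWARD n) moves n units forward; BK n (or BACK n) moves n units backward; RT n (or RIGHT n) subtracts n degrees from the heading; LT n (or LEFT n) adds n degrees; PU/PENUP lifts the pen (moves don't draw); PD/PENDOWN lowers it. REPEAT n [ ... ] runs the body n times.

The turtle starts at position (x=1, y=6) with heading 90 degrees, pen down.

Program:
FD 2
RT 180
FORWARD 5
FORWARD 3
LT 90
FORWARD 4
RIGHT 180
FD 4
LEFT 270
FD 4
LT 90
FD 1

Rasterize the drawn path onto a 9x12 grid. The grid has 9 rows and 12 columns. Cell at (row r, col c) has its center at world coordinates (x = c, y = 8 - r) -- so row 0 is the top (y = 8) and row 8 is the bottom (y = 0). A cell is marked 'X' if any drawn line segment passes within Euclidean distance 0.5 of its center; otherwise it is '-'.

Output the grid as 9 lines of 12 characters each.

Answer: -X----------
-X----------
-X----------
-X----------
XX----------
-X----------
-X----------
-X----------
-XXXXX------

Derivation:
Segment 0: (1,6) -> (1,8)
Segment 1: (1,8) -> (1,3)
Segment 2: (1,3) -> (1,0)
Segment 3: (1,0) -> (5,0)
Segment 4: (5,0) -> (1,-0)
Segment 5: (1,-0) -> (1,4)
Segment 6: (1,4) -> (0,4)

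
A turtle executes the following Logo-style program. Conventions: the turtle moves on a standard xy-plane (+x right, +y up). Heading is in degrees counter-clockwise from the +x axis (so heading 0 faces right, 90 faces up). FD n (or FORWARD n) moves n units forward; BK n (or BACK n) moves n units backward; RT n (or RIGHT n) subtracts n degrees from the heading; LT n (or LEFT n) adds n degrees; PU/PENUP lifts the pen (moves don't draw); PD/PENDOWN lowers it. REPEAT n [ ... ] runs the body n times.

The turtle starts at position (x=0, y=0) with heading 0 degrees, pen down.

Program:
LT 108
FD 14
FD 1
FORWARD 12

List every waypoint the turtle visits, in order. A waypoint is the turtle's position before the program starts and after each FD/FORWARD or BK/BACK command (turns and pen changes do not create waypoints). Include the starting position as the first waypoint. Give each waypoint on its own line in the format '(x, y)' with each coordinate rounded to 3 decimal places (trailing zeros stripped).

Executing turtle program step by step:
Start: pos=(0,0), heading=0, pen down
LT 108: heading 0 -> 108
FD 14: (0,0) -> (-4.326,13.315) [heading=108, draw]
FD 1: (-4.326,13.315) -> (-4.635,14.266) [heading=108, draw]
FD 12: (-4.635,14.266) -> (-8.343,25.679) [heading=108, draw]
Final: pos=(-8.343,25.679), heading=108, 3 segment(s) drawn
Waypoints (4 total):
(0, 0)
(-4.326, 13.315)
(-4.635, 14.266)
(-8.343, 25.679)

Answer: (0, 0)
(-4.326, 13.315)
(-4.635, 14.266)
(-8.343, 25.679)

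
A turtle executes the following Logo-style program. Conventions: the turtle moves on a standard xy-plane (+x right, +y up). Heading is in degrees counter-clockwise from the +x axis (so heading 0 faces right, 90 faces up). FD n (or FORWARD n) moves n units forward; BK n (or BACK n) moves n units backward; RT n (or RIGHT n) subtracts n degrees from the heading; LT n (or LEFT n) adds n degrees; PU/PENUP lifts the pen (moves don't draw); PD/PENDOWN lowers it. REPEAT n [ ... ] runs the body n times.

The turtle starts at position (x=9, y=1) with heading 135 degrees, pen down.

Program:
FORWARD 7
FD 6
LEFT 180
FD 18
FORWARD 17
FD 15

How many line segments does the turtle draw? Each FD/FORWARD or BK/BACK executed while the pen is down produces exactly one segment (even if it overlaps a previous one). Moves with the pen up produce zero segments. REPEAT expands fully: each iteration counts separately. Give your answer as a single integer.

Answer: 5

Derivation:
Executing turtle program step by step:
Start: pos=(9,1), heading=135, pen down
FD 7: (9,1) -> (4.05,5.95) [heading=135, draw]
FD 6: (4.05,5.95) -> (-0.192,10.192) [heading=135, draw]
LT 180: heading 135 -> 315
FD 18: (-0.192,10.192) -> (12.536,-2.536) [heading=315, draw]
FD 17: (12.536,-2.536) -> (24.556,-14.556) [heading=315, draw]
FD 15: (24.556,-14.556) -> (35.163,-25.163) [heading=315, draw]
Final: pos=(35.163,-25.163), heading=315, 5 segment(s) drawn
Segments drawn: 5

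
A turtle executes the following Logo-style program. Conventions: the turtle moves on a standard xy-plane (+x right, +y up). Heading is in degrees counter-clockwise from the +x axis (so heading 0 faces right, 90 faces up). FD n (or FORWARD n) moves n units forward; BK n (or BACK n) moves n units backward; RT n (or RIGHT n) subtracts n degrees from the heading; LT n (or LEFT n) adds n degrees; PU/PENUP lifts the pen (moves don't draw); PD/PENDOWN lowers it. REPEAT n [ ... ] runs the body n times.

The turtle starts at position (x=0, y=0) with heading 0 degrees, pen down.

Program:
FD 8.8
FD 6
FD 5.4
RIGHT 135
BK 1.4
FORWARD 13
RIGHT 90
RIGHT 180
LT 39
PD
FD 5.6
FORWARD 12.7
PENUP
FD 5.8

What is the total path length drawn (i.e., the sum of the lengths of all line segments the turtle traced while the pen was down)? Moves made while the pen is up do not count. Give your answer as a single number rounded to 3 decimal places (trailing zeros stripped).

Answer: 52.9

Derivation:
Executing turtle program step by step:
Start: pos=(0,0), heading=0, pen down
FD 8.8: (0,0) -> (8.8,0) [heading=0, draw]
FD 6: (8.8,0) -> (14.8,0) [heading=0, draw]
FD 5.4: (14.8,0) -> (20.2,0) [heading=0, draw]
RT 135: heading 0 -> 225
BK 1.4: (20.2,0) -> (21.19,0.99) [heading=225, draw]
FD 13: (21.19,0.99) -> (11.998,-8.202) [heading=225, draw]
RT 90: heading 225 -> 135
RT 180: heading 135 -> 315
LT 39: heading 315 -> 354
PD: pen down
FD 5.6: (11.998,-8.202) -> (17.567,-8.788) [heading=354, draw]
FD 12.7: (17.567,-8.788) -> (30.197,-10.115) [heading=354, draw]
PU: pen up
FD 5.8: (30.197,-10.115) -> (35.966,-10.722) [heading=354, move]
Final: pos=(35.966,-10.722), heading=354, 7 segment(s) drawn

Segment lengths:
  seg 1: (0,0) -> (8.8,0), length = 8.8
  seg 2: (8.8,0) -> (14.8,0), length = 6
  seg 3: (14.8,0) -> (20.2,0), length = 5.4
  seg 4: (20.2,0) -> (21.19,0.99), length = 1.4
  seg 5: (21.19,0.99) -> (11.998,-8.202), length = 13
  seg 6: (11.998,-8.202) -> (17.567,-8.788), length = 5.6
  seg 7: (17.567,-8.788) -> (30.197,-10.115), length = 12.7
Total = 52.9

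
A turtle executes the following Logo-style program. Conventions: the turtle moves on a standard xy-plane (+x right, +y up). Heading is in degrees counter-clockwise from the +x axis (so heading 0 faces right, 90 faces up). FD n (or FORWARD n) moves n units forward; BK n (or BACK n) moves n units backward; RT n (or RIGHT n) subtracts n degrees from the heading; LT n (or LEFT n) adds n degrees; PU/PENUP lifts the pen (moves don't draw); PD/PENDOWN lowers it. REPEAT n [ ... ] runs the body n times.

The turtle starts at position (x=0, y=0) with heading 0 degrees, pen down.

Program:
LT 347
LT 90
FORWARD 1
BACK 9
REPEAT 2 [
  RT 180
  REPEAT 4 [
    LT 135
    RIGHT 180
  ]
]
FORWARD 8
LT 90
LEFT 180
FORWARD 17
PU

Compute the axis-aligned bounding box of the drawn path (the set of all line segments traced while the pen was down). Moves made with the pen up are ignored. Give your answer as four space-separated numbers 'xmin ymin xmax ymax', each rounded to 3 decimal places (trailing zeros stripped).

Answer: -1.8 -7.795 16.564 0.974

Derivation:
Executing turtle program step by step:
Start: pos=(0,0), heading=0, pen down
LT 347: heading 0 -> 347
LT 90: heading 347 -> 77
FD 1: (0,0) -> (0.225,0.974) [heading=77, draw]
BK 9: (0.225,0.974) -> (-1.8,-7.795) [heading=77, draw]
REPEAT 2 [
  -- iteration 1/2 --
  RT 180: heading 77 -> 257
  REPEAT 4 [
    -- iteration 1/4 --
    LT 135: heading 257 -> 32
    RT 180: heading 32 -> 212
    -- iteration 2/4 --
    LT 135: heading 212 -> 347
    RT 180: heading 347 -> 167
    -- iteration 3/4 --
    LT 135: heading 167 -> 302
    RT 180: heading 302 -> 122
    -- iteration 4/4 --
    LT 135: heading 122 -> 257
    RT 180: heading 257 -> 77
  ]
  -- iteration 2/2 --
  RT 180: heading 77 -> 257
  REPEAT 4 [
    -- iteration 1/4 --
    LT 135: heading 257 -> 32
    RT 180: heading 32 -> 212
    -- iteration 2/4 --
    LT 135: heading 212 -> 347
    RT 180: heading 347 -> 167
    -- iteration 3/4 --
    LT 135: heading 167 -> 302
    RT 180: heading 302 -> 122
    -- iteration 4/4 --
    LT 135: heading 122 -> 257
    RT 180: heading 257 -> 77
  ]
]
FD 8: (-1.8,-7.795) -> (0,0) [heading=77, draw]
LT 90: heading 77 -> 167
LT 180: heading 167 -> 347
FD 17: (0,0) -> (16.564,-3.824) [heading=347, draw]
PU: pen up
Final: pos=(16.564,-3.824), heading=347, 4 segment(s) drawn

Segment endpoints: x in {-1.8, 0, 0, 0.225, 16.564}, y in {-7.795, -3.824, 0, 0, 0.974}
xmin=-1.8, ymin=-7.795, xmax=16.564, ymax=0.974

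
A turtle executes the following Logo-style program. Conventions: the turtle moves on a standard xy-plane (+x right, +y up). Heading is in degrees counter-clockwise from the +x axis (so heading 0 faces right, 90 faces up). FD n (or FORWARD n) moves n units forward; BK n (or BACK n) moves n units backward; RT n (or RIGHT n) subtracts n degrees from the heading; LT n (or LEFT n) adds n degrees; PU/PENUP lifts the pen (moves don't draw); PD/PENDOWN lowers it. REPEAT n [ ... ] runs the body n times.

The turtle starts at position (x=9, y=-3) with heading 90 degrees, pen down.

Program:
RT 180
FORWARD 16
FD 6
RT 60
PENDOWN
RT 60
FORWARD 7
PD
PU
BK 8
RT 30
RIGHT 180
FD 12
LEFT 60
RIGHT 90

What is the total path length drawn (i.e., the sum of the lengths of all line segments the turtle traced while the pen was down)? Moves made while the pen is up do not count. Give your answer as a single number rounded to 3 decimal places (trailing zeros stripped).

Executing turtle program step by step:
Start: pos=(9,-3), heading=90, pen down
RT 180: heading 90 -> 270
FD 16: (9,-3) -> (9,-19) [heading=270, draw]
FD 6: (9,-19) -> (9,-25) [heading=270, draw]
RT 60: heading 270 -> 210
PD: pen down
RT 60: heading 210 -> 150
FD 7: (9,-25) -> (2.938,-21.5) [heading=150, draw]
PD: pen down
PU: pen up
BK 8: (2.938,-21.5) -> (9.866,-25.5) [heading=150, move]
RT 30: heading 150 -> 120
RT 180: heading 120 -> 300
FD 12: (9.866,-25.5) -> (15.866,-35.892) [heading=300, move]
LT 60: heading 300 -> 0
RT 90: heading 0 -> 270
Final: pos=(15.866,-35.892), heading=270, 3 segment(s) drawn

Segment lengths:
  seg 1: (9,-3) -> (9,-19), length = 16
  seg 2: (9,-19) -> (9,-25), length = 6
  seg 3: (9,-25) -> (2.938,-21.5), length = 7
Total = 29

Answer: 29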